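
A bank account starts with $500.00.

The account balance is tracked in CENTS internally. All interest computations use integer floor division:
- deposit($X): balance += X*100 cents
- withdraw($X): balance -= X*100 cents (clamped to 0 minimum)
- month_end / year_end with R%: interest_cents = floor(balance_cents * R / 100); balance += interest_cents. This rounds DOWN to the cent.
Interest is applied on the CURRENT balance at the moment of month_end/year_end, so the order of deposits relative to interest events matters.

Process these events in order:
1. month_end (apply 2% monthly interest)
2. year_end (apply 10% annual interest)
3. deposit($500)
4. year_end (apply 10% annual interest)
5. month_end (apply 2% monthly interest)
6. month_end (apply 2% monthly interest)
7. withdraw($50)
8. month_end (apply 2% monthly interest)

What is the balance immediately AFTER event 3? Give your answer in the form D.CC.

Answer: 1061.00

Derivation:
After 1 (month_end (apply 2% monthly interest)): balance=$510.00 total_interest=$10.00
After 2 (year_end (apply 10% annual interest)): balance=$561.00 total_interest=$61.00
After 3 (deposit($500)): balance=$1061.00 total_interest=$61.00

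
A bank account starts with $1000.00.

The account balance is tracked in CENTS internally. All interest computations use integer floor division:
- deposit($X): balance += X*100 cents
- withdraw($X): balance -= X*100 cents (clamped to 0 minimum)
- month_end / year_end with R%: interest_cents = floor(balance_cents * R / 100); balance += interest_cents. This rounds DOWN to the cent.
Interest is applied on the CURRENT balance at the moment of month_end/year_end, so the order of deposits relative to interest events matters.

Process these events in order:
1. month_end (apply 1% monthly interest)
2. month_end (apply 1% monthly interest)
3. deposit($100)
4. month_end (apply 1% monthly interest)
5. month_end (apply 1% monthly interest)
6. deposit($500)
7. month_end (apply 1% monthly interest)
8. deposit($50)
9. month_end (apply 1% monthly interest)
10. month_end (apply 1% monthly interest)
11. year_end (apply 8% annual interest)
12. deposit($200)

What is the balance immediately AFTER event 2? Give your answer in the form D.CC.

After 1 (month_end (apply 1% monthly interest)): balance=$1010.00 total_interest=$10.00
After 2 (month_end (apply 1% monthly interest)): balance=$1020.10 total_interest=$20.10

Answer: 1020.10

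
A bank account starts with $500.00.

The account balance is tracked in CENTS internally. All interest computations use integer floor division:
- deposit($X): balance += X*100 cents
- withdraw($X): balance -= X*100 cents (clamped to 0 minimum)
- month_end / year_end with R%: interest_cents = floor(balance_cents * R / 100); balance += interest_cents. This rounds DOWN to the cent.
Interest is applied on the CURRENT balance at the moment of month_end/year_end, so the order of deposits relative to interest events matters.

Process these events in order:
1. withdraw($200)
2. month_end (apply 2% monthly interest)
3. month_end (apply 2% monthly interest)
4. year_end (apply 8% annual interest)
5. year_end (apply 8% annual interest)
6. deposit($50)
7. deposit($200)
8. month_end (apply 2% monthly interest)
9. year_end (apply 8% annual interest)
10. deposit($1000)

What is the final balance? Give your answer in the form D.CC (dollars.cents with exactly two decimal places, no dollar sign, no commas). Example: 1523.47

Answer: 1676.42

Derivation:
After 1 (withdraw($200)): balance=$300.00 total_interest=$0.00
After 2 (month_end (apply 2% monthly interest)): balance=$306.00 total_interest=$6.00
After 3 (month_end (apply 2% monthly interest)): balance=$312.12 total_interest=$12.12
After 4 (year_end (apply 8% annual interest)): balance=$337.08 total_interest=$37.08
After 5 (year_end (apply 8% annual interest)): balance=$364.04 total_interest=$64.04
After 6 (deposit($50)): balance=$414.04 total_interest=$64.04
After 7 (deposit($200)): balance=$614.04 total_interest=$64.04
After 8 (month_end (apply 2% monthly interest)): balance=$626.32 total_interest=$76.32
After 9 (year_end (apply 8% annual interest)): balance=$676.42 total_interest=$126.42
After 10 (deposit($1000)): balance=$1676.42 total_interest=$126.42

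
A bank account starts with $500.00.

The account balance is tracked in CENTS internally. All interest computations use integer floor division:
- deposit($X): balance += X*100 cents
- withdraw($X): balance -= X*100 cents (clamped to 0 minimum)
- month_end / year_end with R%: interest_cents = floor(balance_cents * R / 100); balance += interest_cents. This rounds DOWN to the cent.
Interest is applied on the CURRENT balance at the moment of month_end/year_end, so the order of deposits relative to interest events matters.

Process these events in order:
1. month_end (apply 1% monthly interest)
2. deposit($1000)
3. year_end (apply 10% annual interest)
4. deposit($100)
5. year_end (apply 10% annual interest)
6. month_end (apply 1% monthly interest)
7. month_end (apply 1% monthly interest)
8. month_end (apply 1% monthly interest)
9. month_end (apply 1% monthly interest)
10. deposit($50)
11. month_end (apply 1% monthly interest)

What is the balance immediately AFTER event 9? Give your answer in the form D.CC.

After 1 (month_end (apply 1% monthly interest)): balance=$505.00 total_interest=$5.00
After 2 (deposit($1000)): balance=$1505.00 total_interest=$5.00
After 3 (year_end (apply 10% annual interest)): balance=$1655.50 total_interest=$155.50
After 4 (deposit($100)): balance=$1755.50 total_interest=$155.50
After 5 (year_end (apply 10% annual interest)): balance=$1931.05 total_interest=$331.05
After 6 (month_end (apply 1% monthly interest)): balance=$1950.36 total_interest=$350.36
After 7 (month_end (apply 1% monthly interest)): balance=$1969.86 total_interest=$369.86
After 8 (month_end (apply 1% monthly interest)): balance=$1989.55 total_interest=$389.55
After 9 (month_end (apply 1% monthly interest)): balance=$2009.44 total_interest=$409.44

Answer: 2009.44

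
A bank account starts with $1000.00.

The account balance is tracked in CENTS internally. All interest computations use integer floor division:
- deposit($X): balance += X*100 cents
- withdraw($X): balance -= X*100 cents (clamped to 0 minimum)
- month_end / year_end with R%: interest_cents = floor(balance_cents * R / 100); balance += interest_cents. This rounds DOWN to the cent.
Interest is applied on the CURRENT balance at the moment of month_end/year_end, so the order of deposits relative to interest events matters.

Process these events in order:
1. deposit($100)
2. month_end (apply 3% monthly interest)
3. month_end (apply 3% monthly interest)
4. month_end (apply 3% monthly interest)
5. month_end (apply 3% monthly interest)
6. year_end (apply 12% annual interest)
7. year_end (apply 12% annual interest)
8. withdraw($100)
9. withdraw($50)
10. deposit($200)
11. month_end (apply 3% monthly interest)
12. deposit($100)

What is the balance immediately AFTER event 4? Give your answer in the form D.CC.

Answer: 1201.99

Derivation:
After 1 (deposit($100)): balance=$1100.00 total_interest=$0.00
After 2 (month_end (apply 3% monthly interest)): balance=$1133.00 total_interest=$33.00
After 3 (month_end (apply 3% monthly interest)): balance=$1166.99 total_interest=$66.99
After 4 (month_end (apply 3% monthly interest)): balance=$1201.99 total_interest=$101.99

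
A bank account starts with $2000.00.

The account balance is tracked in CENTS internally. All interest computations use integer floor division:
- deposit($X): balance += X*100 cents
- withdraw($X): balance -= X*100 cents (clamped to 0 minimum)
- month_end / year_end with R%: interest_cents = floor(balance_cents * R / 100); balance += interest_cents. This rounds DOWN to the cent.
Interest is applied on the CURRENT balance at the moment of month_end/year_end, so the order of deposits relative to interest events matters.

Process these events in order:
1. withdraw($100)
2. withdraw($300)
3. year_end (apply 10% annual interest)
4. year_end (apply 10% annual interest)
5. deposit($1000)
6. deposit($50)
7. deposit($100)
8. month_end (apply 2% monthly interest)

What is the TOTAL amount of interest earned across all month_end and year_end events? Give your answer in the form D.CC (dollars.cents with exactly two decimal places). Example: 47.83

Answer: 397.72

Derivation:
After 1 (withdraw($100)): balance=$1900.00 total_interest=$0.00
After 2 (withdraw($300)): balance=$1600.00 total_interest=$0.00
After 3 (year_end (apply 10% annual interest)): balance=$1760.00 total_interest=$160.00
After 4 (year_end (apply 10% annual interest)): balance=$1936.00 total_interest=$336.00
After 5 (deposit($1000)): balance=$2936.00 total_interest=$336.00
After 6 (deposit($50)): balance=$2986.00 total_interest=$336.00
After 7 (deposit($100)): balance=$3086.00 total_interest=$336.00
After 8 (month_end (apply 2% monthly interest)): balance=$3147.72 total_interest=$397.72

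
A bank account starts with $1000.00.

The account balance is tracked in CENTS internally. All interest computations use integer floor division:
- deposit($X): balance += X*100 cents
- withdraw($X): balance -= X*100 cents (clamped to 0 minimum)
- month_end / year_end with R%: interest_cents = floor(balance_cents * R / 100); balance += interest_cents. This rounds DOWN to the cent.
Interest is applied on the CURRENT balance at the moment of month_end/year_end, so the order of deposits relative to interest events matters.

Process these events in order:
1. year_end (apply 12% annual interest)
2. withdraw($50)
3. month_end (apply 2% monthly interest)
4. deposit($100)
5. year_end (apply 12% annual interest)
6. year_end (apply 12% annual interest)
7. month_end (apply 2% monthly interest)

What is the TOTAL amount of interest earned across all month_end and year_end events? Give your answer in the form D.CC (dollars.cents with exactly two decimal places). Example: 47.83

After 1 (year_end (apply 12% annual interest)): balance=$1120.00 total_interest=$120.00
After 2 (withdraw($50)): balance=$1070.00 total_interest=$120.00
After 3 (month_end (apply 2% monthly interest)): balance=$1091.40 total_interest=$141.40
After 4 (deposit($100)): balance=$1191.40 total_interest=$141.40
After 5 (year_end (apply 12% annual interest)): balance=$1334.36 total_interest=$284.36
After 6 (year_end (apply 12% annual interest)): balance=$1494.48 total_interest=$444.48
After 7 (month_end (apply 2% monthly interest)): balance=$1524.36 total_interest=$474.36

Answer: 474.36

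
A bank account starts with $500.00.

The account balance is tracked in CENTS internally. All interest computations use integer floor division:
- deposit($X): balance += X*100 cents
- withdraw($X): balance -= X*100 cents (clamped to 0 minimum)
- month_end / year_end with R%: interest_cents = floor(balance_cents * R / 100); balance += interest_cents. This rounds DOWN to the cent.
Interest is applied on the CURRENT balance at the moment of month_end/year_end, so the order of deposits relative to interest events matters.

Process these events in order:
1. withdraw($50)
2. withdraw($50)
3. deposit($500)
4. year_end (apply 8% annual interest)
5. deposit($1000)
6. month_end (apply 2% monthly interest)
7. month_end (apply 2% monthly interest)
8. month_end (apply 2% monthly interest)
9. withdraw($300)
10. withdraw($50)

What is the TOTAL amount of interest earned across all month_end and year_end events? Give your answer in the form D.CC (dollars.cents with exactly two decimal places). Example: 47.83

Answer: 192.69

Derivation:
After 1 (withdraw($50)): balance=$450.00 total_interest=$0.00
After 2 (withdraw($50)): balance=$400.00 total_interest=$0.00
After 3 (deposit($500)): balance=$900.00 total_interest=$0.00
After 4 (year_end (apply 8% annual interest)): balance=$972.00 total_interest=$72.00
After 5 (deposit($1000)): balance=$1972.00 total_interest=$72.00
After 6 (month_end (apply 2% monthly interest)): balance=$2011.44 total_interest=$111.44
After 7 (month_end (apply 2% monthly interest)): balance=$2051.66 total_interest=$151.66
After 8 (month_end (apply 2% monthly interest)): balance=$2092.69 total_interest=$192.69
After 9 (withdraw($300)): balance=$1792.69 total_interest=$192.69
After 10 (withdraw($50)): balance=$1742.69 total_interest=$192.69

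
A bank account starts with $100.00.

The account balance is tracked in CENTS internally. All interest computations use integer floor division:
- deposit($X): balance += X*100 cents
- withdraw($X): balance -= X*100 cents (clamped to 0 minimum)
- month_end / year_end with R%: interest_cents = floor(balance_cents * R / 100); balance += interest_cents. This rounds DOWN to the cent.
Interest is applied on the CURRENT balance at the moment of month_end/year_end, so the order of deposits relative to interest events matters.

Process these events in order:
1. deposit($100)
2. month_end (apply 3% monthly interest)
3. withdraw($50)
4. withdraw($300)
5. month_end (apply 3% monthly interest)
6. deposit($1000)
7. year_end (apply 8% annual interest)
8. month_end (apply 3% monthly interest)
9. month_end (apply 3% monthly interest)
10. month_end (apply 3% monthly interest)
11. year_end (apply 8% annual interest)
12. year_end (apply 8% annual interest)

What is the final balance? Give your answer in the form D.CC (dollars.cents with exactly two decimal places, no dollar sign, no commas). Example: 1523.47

After 1 (deposit($100)): balance=$200.00 total_interest=$0.00
After 2 (month_end (apply 3% monthly interest)): balance=$206.00 total_interest=$6.00
After 3 (withdraw($50)): balance=$156.00 total_interest=$6.00
After 4 (withdraw($300)): balance=$0.00 total_interest=$6.00
After 5 (month_end (apply 3% monthly interest)): balance=$0.00 total_interest=$6.00
After 6 (deposit($1000)): balance=$1000.00 total_interest=$6.00
After 7 (year_end (apply 8% annual interest)): balance=$1080.00 total_interest=$86.00
After 8 (month_end (apply 3% monthly interest)): balance=$1112.40 total_interest=$118.40
After 9 (month_end (apply 3% monthly interest)): balance=$1145.77 total_interest=$151.77
After 10 (month_end (apply 3% monthly interest)): balance=$1180.14 total_interest=$186.14
After 11 (year_end (apply 8% annual interest)): balance=$1274.55 total_interest=$280.55
After 12 (year_end (apply 8% annual interest)): balance=$1376.51 total_interest=$382.51

Answer: 1376.51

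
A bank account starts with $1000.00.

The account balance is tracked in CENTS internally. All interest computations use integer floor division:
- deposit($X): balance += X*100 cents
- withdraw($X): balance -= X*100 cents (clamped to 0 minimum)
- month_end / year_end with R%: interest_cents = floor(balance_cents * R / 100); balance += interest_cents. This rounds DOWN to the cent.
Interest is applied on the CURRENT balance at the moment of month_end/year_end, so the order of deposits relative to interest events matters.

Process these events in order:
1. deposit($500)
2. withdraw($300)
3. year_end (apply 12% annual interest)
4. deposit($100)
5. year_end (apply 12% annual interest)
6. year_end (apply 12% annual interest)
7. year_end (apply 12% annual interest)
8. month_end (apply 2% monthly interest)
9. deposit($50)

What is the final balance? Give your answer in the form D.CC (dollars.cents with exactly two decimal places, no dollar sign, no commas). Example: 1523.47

Answer: 2119.28

Derivation:
After 1 (deposit($500)): balance=$1500.00 total_interest=$0.00
After 2 (withdraw($300)): balance=$1200.00 total_interest=$0.00
After 3 (year_end (apply 12% annual interest)): balance=$1344.00 total_interest=$144.00
After 4 (deposit($100)): balance=$1444.00 total_interest=$144.00
After 5 (year_end (apply 12% annual interest)): balance=$1617.28 total_interest=$317.28
After 6 (year_end (apply 12% annual interest)): balance=$1811.35 total_interest=$511.35
After 7 (year_end (apply 12% annual interest)): balance=$2028.71 total_interest=$728.71
After 8 (month_end (apply 2% monthly interest)): balance=$2069.28 total_interest=$769.28
After 9 (deposit($50)): balance=$2119.28 total_interest=$769.28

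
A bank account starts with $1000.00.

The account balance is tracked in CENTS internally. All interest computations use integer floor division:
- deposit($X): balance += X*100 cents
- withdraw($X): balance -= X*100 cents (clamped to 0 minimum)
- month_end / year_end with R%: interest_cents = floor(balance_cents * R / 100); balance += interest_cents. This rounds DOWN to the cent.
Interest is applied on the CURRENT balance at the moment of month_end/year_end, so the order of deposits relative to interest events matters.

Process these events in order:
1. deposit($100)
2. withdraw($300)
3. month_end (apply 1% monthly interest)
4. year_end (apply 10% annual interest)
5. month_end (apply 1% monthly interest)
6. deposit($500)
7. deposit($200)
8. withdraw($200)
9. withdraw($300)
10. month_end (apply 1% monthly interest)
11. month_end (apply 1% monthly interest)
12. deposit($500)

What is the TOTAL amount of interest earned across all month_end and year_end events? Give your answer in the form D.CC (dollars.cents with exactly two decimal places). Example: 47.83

Answer: 119.73

Derivation:
After 1 (deposit($100)): balance=$1100.00 total_interest=$0.00
After 2 (withdraw($300)): balance=$800.00 total_interest=$0.00
After 3 (month_end (apply 1% monthly interest)): balance=$808.00 total_interest=$8.00
After 4 (year_end (apply 10% annual interest)): balance=$888.80 total_interest=$88.80
After 5 (month_end (apply 1% monthly interest)): balance=$897.68 total_interest=$97.68
After 6 (deposit($500)): balance=$1397.68 total_interest=$97.68
After 7 (deposit($200)): balance=$1597.68 total_interest=$97.68
After 8 (withdraw($200)): balance=$1397.68 total_interest=$97.68
After 9 (withdraw($300)): balance=$1097.68 total_interest=$97.68
After 10 (month_end (apply 1% monthly interest)): balance=$1108.65 total_interest=$108.65
After 11 (month_end (apply 1% monthly interest)): balance=$1119.73 total_interest=$119.73
After 12 (deposit($500)): balance=$1619.73 total_interest=$119.73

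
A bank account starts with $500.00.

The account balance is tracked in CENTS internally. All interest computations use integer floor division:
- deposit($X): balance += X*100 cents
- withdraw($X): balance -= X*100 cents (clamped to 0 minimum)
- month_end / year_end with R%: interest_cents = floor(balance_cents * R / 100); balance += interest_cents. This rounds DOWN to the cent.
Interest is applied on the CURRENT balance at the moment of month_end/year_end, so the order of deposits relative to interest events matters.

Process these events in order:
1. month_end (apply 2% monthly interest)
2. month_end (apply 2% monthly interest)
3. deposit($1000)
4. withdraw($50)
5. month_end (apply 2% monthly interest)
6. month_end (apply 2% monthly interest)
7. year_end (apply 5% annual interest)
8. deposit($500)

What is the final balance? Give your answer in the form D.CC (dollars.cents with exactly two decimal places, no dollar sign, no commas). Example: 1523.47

After 1 (month_end (apply 2% monthly interest)): balance=$510.00 total_interest=$10.00
After 2 (month_end (apply 2% monthly interest)): balance=$520.20 total_interest=$20.20
After 3 (deposit($1000)): balance=$1520.20 total_interest=$20.20
After 4 (withdraw($50)): balance=$1470.20 total_interest=$20.20
After 5 (month_end (apply 2% monthly interest)): balance=$1499.60 total_interest=$49.60
After 6 (month_end (apply 2% monthly interest)): balance=$1529.59 total_interest=$79.59
After 7 (year_end (apply 5% annual interest)): balance=$1606.06 total_interest=$156.06
After 8 (deposit($500)): balance=$2106.06 total_interest=$156.06

Answer: 2106.06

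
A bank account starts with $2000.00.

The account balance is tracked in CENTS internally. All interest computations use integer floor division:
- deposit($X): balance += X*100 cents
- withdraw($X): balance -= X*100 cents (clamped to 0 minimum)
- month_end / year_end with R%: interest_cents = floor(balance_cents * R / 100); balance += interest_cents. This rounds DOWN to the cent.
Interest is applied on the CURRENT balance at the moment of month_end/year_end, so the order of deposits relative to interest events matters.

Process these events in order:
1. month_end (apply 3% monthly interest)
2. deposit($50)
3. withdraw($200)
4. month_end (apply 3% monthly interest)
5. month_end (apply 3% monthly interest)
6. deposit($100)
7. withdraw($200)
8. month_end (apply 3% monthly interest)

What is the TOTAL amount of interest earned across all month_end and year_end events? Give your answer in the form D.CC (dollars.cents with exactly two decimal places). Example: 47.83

After 1 (month_end (apply 3% monthly interest)): balance=$2060.00 total_interest=$60.00
After 2 (deposit($50)): balance=$2110.00 total_interest=$60.00
After 3 (withdraw($200)): balance=$1910.00 total_interest=$60.00
After 4 (month_end (apply 3% monthly interest)): balance=$1967.30 total_interest=$117.30
After 5 (month_end (apply 3% monthly interest)): balance=$2026.31 total_interest=$176.31
After 6 (deposit($100)): balance=$2126.31 total_interest=$176.31
After 7 (withdraw($200)): balance=$1926.31 total_interest=$176.31
After 8 (month_end (apply 3% monthly interest)): balance=$1984.09 total_interest=$234.09

Answer: 234.09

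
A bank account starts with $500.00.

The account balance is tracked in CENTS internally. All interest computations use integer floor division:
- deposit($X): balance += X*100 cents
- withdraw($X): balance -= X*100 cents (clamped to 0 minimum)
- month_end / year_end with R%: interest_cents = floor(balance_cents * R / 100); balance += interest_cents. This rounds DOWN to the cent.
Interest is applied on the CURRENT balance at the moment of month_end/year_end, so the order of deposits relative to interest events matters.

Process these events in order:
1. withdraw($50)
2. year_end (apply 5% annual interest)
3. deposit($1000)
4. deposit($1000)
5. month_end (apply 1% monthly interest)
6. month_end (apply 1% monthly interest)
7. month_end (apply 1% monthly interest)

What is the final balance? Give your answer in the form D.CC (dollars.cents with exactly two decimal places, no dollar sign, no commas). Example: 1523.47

Answer: 2547.41

Derivation:
After 1 (withdraw($50)): balance=$450.00 total_interest=$0.00
After 2 (year_end (apply 5% annual interest)): balance=$472.50 total_interest=$22.50
After 3 (deposit($1000)): balance=$1472.50 total_interest=$22.50
After 4 (deposit($1000)): balance=$2472.50 total_interest=$22.50
After 5 (month_end (apply 1% monthly interest)): balance=$2497.22 total_interest=$47.22
After 6 (month_end (apply 1% monthly interest)): balance=$2522.19 total_interest=$72.19
After 7 (month_end (apply 1% monthly interest)): balance=$2547.41 total_interest=$97.41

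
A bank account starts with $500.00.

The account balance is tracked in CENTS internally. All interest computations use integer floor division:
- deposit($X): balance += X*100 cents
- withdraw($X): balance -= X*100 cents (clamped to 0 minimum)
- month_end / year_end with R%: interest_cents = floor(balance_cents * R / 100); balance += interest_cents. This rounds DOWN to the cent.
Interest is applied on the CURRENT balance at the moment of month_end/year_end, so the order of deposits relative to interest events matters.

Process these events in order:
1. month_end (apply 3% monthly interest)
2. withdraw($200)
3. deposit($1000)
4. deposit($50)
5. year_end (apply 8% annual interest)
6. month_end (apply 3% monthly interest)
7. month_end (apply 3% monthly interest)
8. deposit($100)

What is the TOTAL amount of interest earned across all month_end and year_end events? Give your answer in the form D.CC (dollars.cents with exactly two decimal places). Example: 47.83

After 1 (month_end (apply 3% monthly interest)): balance=$515.00 total_interest=$15.00
After 2 (withdraw($200)): balance=$315.00 total_interest=$15.00
After 3 (deposit($1000)): balance=$1315.00 total_interest=$15.00
After 4 (deposit($50)): balance=$1365.00 total_interest=$15.00
After 5 (year_end (apply 8% annual interest)): balance=$1474.20 total_interest=$124.20
After 6 (month_end (apply 3% monthly interest)): balance=$1518.42 total_interest=$168.42
After 7 (month_end (apply 3% monthly interest)): balance=$1563.97 total_interest=$213.97
After 8 (deposit($100)): balance=$1663.97 total_interest=$213.97

Answer: 213.97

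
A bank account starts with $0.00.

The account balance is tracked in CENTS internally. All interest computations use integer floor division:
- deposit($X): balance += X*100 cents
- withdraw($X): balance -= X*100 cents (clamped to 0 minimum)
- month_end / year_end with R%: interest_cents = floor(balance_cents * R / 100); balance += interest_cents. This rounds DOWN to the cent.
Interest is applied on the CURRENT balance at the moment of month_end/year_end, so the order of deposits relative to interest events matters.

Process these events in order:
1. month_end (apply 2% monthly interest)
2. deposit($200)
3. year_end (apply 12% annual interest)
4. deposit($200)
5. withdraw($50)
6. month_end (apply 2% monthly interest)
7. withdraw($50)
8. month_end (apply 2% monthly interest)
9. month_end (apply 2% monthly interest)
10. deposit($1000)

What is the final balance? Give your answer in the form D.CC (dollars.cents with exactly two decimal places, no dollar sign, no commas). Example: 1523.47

Answer: 1344.86

Derivation:
After 1 (month_end (apply 2% monthly interest)): balance=$0.00 total_interest=$0.00
After 2 (deposit($200)): balance=$200.00 total_interest=$0.00
After 3 (year_end (apply 12% annual interest)): balance=$224.00 total_interest=$24.00
After 4 (deposit($200)): balance=$424.00 total_interest=$24.00
After 5 (withdraw($50)): balance=$374.00 total_interest=$24.00
After 6 (month_end (apply 2% monthly interest)): balance=$381.48 total_interest=$31.48
After 7 (withdraw($50)): balance=$331.48 total_interest=$31.48
After 8 (month_end (apply 2% monthly interest)): balance=$338.10 total_interest=$38.10
After 9 (month_end (apply 2% monthly interest)): balance=$344.86 total_interest=$44.86
After 10 (deposit($1000)): balance=$1344.86 total_interest=$44.86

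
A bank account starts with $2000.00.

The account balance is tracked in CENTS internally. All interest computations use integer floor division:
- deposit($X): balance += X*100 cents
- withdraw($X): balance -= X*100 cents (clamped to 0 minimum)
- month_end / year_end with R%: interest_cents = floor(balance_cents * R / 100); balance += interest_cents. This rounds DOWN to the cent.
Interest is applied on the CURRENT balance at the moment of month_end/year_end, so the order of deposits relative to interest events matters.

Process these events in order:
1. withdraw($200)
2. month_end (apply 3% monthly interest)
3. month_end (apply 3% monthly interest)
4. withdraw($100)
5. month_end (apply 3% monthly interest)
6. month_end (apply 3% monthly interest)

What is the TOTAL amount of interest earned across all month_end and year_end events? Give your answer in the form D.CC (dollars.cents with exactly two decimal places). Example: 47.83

After 1 (withdraw($200)): balance=$1800.00 total_interest=$0.00
After 2 (month_end (apply 3% monthly interest)): balance=$1854.00 total_interest=$54.00
After 3 (month_end (apply 3% monthly interest)): balance=$1909.62 total_interest=$109.62
After 4 (withdraw($100)): balance=$1809.62 total_interest=$109.62
After 5 (month_end (apply 3% monthly interest)): balance=$1863.90 total_interest=$163.90
After 6 (month_end (apply 3% monthly interest)): balance=$1919.81 total_interest=$219.81

Answer: 219.81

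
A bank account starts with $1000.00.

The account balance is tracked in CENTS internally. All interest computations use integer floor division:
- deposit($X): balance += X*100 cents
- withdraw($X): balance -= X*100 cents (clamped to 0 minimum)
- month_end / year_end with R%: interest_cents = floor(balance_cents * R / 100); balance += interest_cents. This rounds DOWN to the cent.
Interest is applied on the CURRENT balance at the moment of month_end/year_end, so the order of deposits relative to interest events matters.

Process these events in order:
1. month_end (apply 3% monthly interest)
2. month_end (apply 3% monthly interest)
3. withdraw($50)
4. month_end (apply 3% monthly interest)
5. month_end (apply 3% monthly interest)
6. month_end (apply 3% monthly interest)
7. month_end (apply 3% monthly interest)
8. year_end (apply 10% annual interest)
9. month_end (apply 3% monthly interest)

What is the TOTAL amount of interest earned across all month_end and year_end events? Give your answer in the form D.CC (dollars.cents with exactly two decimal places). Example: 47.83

Answer: 339.06

Derivation:
After 1 (month_end (apply 3% monthly interest)): balance=$1030.00 total_interest=$30.00
After 2 (month_end (apply 3% monthly interest)): balance=$1060.90 total_interest=$60.90
After 3 (withdraw($50)): balance=$1010.90 total_interest=$60.90
After 4 (month_end (apply 3% monthly interest)): balance=$1041.22 total_interest=$91.22
After 5 (month_end (apply 3% monthly interest)): balance=$1072.45 total_interest=$122.45
After 6 (month_end (apply 3% monthly interest)): balance=$1104.62 total_interest=$154.62
After 7 (month_end (apply 3% monthly interest)): balance=$1137.75 total_interest=$187.75
After 8 (year_end (apply 10% annual interest)): balance=$1251.52 total_interest=$301.52
After 9 (month_end (apply 3% monthly interest)): balance=$1289.06 total_interest=$339.06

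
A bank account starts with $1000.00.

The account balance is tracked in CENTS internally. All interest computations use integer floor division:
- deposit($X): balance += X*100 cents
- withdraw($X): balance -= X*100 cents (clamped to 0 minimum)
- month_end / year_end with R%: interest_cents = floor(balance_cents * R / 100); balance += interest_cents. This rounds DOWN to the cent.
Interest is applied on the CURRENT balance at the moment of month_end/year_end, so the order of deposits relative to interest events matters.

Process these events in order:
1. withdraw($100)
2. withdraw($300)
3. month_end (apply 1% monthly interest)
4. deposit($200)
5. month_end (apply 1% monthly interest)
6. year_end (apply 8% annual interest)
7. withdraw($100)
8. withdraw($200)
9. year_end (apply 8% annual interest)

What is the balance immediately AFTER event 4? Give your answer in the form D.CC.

Answer: 806.00

Derivation:
After 1 (withdraw($100)): balance=$900.00 total_interest=$0.00
After 2 (withdraw($300)): balance=$600.00 total_interest=$0.00
After 3 (month_end (apply 1% monthly interest)): balance=$606.00 total_interest=$6.00
After 4 (deposit($200)): balance=$806.00 total_interest=$6.00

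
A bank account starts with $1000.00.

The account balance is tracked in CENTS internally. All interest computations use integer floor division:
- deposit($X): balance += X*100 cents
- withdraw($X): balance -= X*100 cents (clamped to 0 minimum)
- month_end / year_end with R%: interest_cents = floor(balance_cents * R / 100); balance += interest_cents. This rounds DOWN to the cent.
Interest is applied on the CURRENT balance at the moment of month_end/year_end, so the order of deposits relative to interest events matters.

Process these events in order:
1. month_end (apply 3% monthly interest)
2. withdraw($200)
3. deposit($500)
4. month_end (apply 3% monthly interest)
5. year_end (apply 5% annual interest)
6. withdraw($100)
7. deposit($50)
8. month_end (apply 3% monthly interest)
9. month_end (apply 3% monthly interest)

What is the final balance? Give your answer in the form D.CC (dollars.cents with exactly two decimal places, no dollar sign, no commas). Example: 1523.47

After 1 (month_end (apply 3% monthly interest)): balance=$1030.00 total_interest=$30.00
After 2 (withdraw($200)): balance=$830.00 total_interest=$30.00
After 3 (deposit($500)): balance=$1330.00 total_interest=$30.00
After 4 (month_end (apply 3% monthly interest)): balance=$1369.90 total_interest=$69.90
After 5 (year_end (apply 5% annual interest)): balance=$1438.39 total_interest=$138.39
After 6 (withdraw($100)): balance=$1338.39 total_interest=$138.39
After 7 (deposit($50)): balance=$1388.39 total_interest=$138.39
After 8 (month_end (apply 3% monthly interest)): balance=$1430.04 total_interest=$180.04
After 9 (month_end (apply 3% monthly interest)): balance=$1472.94 total_interest=$222.94

Answer: 1472.94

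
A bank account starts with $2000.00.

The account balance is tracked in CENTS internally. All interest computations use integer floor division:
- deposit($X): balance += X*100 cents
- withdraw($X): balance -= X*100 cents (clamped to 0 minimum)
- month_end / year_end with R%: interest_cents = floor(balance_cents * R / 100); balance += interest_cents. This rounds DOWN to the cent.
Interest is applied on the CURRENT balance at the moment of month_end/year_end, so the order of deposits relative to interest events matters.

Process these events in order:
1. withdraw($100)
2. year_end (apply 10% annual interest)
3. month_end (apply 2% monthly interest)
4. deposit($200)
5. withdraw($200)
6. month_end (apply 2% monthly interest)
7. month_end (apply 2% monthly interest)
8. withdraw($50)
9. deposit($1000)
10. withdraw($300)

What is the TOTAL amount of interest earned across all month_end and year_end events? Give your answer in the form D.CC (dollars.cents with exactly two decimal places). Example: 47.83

After 1 (withdraw($100)): balance=$1900.00 total_interest=$0.00
After 2 (year_end (apply 10% annual interest)): balance=$2090.00 total_interest=$190.00
After 3 (month_end (apply 2% monthly interest)): balance=$2131.80 total_interest=$231.80
After 4 (deposit($200)): balance=$2331.80 total_interest=$231.80
After 5 (withdraw($200)): balance=$2131.80 total_interest=$231.80
After 6 (month_end (apply 2% monthly interest)): balance=$2174.43 total_interest=$274.43
After 7 (month_end (apply 2% monthly interest)): balance=$2217.91 total_interest=$317.91
After 8 (withdraw($50)): balance=$2167.91 total_interest=$317.91
After 9 (deposit($1000)): balance=$3167.91 total_interest=$317.91
After 10 (withdraw($300)): balance=$2867.91 total_interest=$317.91

Answer: 317.91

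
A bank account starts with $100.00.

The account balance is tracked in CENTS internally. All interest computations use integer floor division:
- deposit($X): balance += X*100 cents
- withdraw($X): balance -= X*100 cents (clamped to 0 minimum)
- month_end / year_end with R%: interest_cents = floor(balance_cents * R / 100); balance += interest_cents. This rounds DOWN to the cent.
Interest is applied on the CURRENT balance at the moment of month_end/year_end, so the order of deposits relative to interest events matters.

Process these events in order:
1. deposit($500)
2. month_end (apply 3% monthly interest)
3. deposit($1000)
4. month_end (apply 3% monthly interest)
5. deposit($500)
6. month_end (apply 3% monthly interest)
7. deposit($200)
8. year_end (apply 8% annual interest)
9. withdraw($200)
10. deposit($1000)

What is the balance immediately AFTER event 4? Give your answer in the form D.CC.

After 1 (deposit($500)): balance=$600.00 total_interest=$0.00
After 2 (month_end (apply 3% monthly interest)): balance=$618.00 total_interest=$18.00
After 3 (deposit($1000)): balance=$1618.00 total_interest=$18.00
After 4 (month_end (apply 3% monthly interest)): balance=$1666.54 total_interest=$66.54

Answer: 1666.54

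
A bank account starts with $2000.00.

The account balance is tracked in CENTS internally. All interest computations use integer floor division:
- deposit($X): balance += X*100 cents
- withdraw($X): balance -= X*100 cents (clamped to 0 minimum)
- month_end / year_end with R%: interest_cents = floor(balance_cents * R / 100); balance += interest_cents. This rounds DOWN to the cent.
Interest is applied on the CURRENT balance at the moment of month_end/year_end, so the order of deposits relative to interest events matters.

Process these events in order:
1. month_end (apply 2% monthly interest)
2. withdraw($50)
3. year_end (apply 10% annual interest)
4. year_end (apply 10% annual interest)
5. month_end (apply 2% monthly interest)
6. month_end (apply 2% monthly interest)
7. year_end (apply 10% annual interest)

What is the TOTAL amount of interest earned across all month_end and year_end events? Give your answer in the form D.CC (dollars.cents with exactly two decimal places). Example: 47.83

After 1 (month_end (apply 2% monthly interest)): balance=$2040.00 total_interest=$40.00
After 2 (withdraw($50)): balance=$1990.00 total_interest=$40.00
After 3 (year_end (apply 10% annual interest)): balance=$2189.00 total_interest=$239.00
After 4 (year_end (apply 10% annual interest)): balance=$2407.90 total_interest=$457.90
After 5 (month_end (apply 2% monthly interest)): balance=$2456.05 total_interest=$506.05
After 6 (month_end (apply 2% monthly interest)): balance=$2505.17 total_interest=$555.17
After 7 (year_end (apply 10% annual interest)): balance=$2755.68 total_interest=$805.68

Answer: 805.68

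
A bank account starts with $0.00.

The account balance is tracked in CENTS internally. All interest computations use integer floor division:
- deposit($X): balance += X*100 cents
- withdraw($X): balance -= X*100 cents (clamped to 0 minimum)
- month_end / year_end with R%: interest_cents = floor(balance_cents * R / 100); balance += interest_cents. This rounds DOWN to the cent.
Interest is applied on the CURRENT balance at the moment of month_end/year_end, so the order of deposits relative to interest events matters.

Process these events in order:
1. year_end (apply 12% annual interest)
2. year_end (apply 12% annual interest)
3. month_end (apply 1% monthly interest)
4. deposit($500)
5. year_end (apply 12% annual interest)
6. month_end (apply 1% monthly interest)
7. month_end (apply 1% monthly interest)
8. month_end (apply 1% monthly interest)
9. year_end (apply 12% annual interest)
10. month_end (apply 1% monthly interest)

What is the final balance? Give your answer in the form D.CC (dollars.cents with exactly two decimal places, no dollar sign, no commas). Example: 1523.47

Answer: 652.65

Derivation:
After 1 (year_end (apply 12% annual interest)): balance=$0.00 total_interest=$0.00
After 2 (year_end (apply 12% annual interest)): balance=$0.00 total_interest=$0.00
After 3 (month_end (apply 1% monthly interest)): balance=$0.00 total_interest=$0.00
After 4 (deposit($500)): balance=$500.00 total_interest=$0.00
After 5 (year_end (apply 12% annual interest)): balance=$560.00 total_interest=$60.00
After 6 (month_end (apply 1% monthly interest)): balance=$565.60 total_interest=$65.60
After 7 (month_end (apply 1% monthly interest)): balance=$571.25 total_interest=$71.25
After 8 (month_end (apply 1% monthly interest)): balance=$576.96 total_interest=$76.96
After 9 (year_end (apply 12% annual interest)): balance=$646.19 total_interest=$146.19
After 10 (month_end (apply 1% monthly interest)): balance=$652.65 total_interest=$152.65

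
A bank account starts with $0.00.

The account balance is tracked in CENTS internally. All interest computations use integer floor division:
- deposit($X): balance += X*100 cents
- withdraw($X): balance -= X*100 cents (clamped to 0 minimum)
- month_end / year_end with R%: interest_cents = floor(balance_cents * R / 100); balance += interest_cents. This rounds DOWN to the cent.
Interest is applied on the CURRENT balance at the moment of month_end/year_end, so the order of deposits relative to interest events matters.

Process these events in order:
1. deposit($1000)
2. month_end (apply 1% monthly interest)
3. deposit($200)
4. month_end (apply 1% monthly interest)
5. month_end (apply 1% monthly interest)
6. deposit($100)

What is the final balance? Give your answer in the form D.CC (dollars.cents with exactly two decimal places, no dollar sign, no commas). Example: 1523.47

Answer: 1334.32

Derivation:
After 1 (deposit($1000)): balance=$1000.00 total_interest=$0.00
After 2 (month_end (apply 1% monthly interest)): balance=$1010.00 total_interest=$10.00
After 3 (deposit($200)): balance=$1210.00 total_interest=$10.00
After 4 (month_end (apply 1% monthly interest)): balance=$1222.10 total_interest=$22.10
After 5 (month_end (apply 1% monthly interest)): balance=$1234.32 total_interest=$34.32
After 6 (deposit($100)): balance=$1334.32 total_interest=$34.32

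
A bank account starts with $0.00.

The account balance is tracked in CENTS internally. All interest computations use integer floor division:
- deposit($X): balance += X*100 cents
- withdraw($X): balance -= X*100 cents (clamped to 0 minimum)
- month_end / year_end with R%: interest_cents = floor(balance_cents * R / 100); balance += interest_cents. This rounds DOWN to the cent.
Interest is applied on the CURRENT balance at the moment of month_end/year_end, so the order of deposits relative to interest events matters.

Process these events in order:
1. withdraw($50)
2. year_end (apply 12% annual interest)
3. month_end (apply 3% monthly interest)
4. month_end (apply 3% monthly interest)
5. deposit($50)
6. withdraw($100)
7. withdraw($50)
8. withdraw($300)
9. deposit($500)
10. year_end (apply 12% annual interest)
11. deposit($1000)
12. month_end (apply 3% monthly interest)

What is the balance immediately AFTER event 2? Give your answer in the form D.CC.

Answer: 0.00

Derivation:
After 1 (withdraw($50)): balance=$0.00 total_interest=$0.00
After 2 (year_end (apply 12% annual interest)): balance=$0.00 total_interest=$0.00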